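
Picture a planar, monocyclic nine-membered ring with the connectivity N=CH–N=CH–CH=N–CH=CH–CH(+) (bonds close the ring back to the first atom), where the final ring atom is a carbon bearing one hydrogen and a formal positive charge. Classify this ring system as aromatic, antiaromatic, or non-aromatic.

Antiaromatic

All ring atoms are sp² and supply a p orbital to the ring (the double-bond atoms are sp², each contributing one p electron; the doubly-bonded nitrogens are pyridine-type — their lone pairs lie in the ring plane, leaving one electron in the p orbital; the carbocation has an empty p orbital); the conjugation is uninterrupted.
Adding the contributions, 4 × 2 = 8 from the double-bond units + 0 from the CH(+) atom = 8.
8 = 4(2); a planar, fully conjugated 4n system is antiaromatic.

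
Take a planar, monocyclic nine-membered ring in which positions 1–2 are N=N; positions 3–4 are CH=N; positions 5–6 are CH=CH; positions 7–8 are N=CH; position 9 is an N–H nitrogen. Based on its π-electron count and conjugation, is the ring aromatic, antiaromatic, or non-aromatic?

Every ring atom contributes a p orbital perpendicular to the ring (the double-bond atoms are sp², each contributing one p electron; each =N– nitrogen is pyridine-type (lone pair in the sp² plane, one electron in the p orbital); the pyrrole-type nitrogen donates its lone pair from the p orbital), so the π system is cyclic and fully conjugated.
Tallying contributions gives 4 × 2 = 8 from the double-bond units + 2 from the NH atom = 10.
Since 10 = 4·2 + 2, the ring meets the 4n+2 criterion.

Aromatic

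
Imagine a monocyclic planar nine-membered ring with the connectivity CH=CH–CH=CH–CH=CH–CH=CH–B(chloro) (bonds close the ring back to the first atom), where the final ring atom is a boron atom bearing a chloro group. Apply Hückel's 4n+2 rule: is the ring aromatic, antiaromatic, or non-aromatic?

Check conjugation: the double-bond atoms are sp², each contributing one p electron; the boron has an empty p orbital — every position has a p orbital, so the cyclic π system is continuous.
π-electron count: 4 × 2 = 8 from the double-bond units + 0 from the B(chloro) atom = 8.
8 = 4(2); a planar, fully conjugated 4n system is antiaromatic.

Antiaromatic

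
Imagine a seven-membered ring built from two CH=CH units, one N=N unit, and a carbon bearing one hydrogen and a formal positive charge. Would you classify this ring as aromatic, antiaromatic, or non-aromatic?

The p orbitals form a continuous loop: the double-bond atoms are sp², each contributing one p electron; the doubly-bonded nitrogens are pyridine-type — their lone pairs lie in the ring plane, leaving one electron in the p orbital; the carbocation has an empty p orbital. The ring is fully conjugated.
π-electron count: 3 × 2 = 6 from the double-bond units + 0 from the CH(+) atom = 6.
With 6 π electrons (n = 1), the Hückel 4n+2 condition holds.

Aromatic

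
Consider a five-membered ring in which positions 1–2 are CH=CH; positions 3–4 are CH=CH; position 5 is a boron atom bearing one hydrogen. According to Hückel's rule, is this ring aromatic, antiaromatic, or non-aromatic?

The p orbitals form a continuous loop: each doubly-bonded ring atom is sp² with one p-orbital electron; the boron has an empty p orbital. The ring is fully conjugated.
π-electron count: 2 × 2 = 4 from the double-bond units + 0 from the BH atom = 4.
4 = 4(1); a planar, fully conjugated 4n system is antiaromatic.
This is borole.

Antiaromatic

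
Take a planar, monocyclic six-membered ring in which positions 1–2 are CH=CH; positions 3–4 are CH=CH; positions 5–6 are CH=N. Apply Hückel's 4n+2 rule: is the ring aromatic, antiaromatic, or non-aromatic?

Check conjugation: each doubly-bonded ring atom is sp² with one p-orbital electron; the doubly-bonded nitrogens are pyridine-type — their lone pairs lie in the ring plane, leaving one electron in the p orbital — every position has a p orbital, so the cyclic π system is continuous.
Tallying contributions gives 3 × 2 = 6 from the 3 double-bond units.
With 6 π electrons (n = 1), the Hückel 4n+2 condition holds.

Aromatic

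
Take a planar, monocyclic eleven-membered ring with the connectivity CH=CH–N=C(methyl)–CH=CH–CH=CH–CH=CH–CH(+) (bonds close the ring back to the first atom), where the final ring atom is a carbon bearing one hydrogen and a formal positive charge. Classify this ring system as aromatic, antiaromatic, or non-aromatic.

Check conjugation: the double-bond atoms are sp², each contributing one p electron; each =N– nitrogen is pyridine-type (lone pair in the sp² plane, one electron in the p orbital); the carbocation has an empty p orbital — every position has a p orbital, so the cyclic π system is continuous.
Counting π electrons: 5 × 2 = 10 from the double-bond units + 0 from the CH(+) atom = 10.
10 = 4(2) + 2, which satisfies Hückel's 4n+2 rule.

Aromatic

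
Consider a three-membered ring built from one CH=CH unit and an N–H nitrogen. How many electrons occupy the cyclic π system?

The p orbitals form a continuous loop: the double-bond atoms are sp², each contributing one p electron; the pyrrole-type nitrogen donates its lone pair from the p orbital. The ring is fully conjugated.
Counting π electrons: 1 × 2 = 2 from the double-bond unit + 2 from the NH atom = 4.

4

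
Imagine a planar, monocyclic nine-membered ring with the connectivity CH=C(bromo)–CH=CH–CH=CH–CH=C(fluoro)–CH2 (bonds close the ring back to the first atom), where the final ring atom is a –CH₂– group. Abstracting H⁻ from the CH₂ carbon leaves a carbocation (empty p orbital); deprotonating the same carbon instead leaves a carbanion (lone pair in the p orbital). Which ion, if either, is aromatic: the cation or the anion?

Once that carbon is sp², every ring atom has a p orbital and both ions are fully conjugated.
Cation: 4 × 2 + 0 = 8 π electrons → 4(2), antiaromatic.
Anion: 4 × 2 + 2 = 10 π electrons → 4(2)+2, aromatic.

The anion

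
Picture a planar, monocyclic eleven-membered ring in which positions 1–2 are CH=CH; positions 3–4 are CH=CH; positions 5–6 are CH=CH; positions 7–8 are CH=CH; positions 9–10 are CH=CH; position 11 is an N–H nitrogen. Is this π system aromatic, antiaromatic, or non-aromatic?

Every ring atom contributes a p orbital perpendicular to the ring (each doubly-bonded ring atom is sp² with one p-orbital electron; the pyrrole-type nitrogen donates its lone pair from the p orbital), so the π system is cyclic and fully conjugated.
π-electron count: 5 × 2 = 10 from the double-bond units + 2 from the NH atom = 12.
12 is a 4n count (n = 3), so the planar conjugated ring is antiaromatic.

Antiaromatic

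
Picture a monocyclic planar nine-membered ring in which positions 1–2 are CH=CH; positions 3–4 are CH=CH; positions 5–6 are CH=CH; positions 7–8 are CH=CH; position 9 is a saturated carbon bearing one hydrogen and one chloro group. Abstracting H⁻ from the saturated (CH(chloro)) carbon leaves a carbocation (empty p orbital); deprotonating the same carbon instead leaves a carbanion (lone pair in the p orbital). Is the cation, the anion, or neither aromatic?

The anion

Both ions have a continuous loop of p orbitals — each ring atom is sp².
Cation: 4 × 2 + 0 = 8 π electrons → 4(2), antiaromatic.
Anion: 4 × 2 + 2 = 10 π electrons → 4(2)+2, aromatic.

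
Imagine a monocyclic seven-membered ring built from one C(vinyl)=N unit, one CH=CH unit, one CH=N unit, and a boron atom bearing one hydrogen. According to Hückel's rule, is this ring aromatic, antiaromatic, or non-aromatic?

Check conjugation: the double-bond atoms are sp², each contributing one p electron; the doubly-bonded nitrogens are pyridine-type — their lone pairs lie in the ring plane, leaving one electron in the p orbital; the boron has an empty p orbital — every position has a p orbital, so the cyclic π system is continuous.
Tallying contributions gives 3 × 2 = 6 from the double-bond units + 0 from the BH atom = 6.
With 6 π electrons (n = 1), the Hückel 4n+2 condition holds.

Aromatic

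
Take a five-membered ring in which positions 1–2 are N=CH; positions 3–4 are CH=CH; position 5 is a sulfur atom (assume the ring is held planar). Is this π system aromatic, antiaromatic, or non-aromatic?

Check conjugation: every atom in a ring double bond is sp² and brings one electron to the p orbital; each =N– nitrogen is pyridine-type (lone pair in the sp² plane, one electron in the p orbital); the sulfur donates one lone pair from its p orbital — every position has a p orbital, so the cyclic π system is continuous.
Counting π electrons: 2 × 2 = 4 from the double-bond units + 2 from the S atom = 6.
Since 6 = 4·1 + 2, the ring meets the 4n+2 criterion.

Aromatic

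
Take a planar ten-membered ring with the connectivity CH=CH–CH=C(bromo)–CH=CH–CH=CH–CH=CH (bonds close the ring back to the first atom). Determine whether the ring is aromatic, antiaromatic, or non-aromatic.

Every ring atom contributes a p orbital perpendicular to the ring (each doubly-bonded ring atom is sp² with one p-orbital electron), so the π system is cyclic and fully conjugated.
π-electron count: 5 × 2 = 10 from the 5 double-bond units.
That gives a 4n+2 count (10, n = 2).

Aromatic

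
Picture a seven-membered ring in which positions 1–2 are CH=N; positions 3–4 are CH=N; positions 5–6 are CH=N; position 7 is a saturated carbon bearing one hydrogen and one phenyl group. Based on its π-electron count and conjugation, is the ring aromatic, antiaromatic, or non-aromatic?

The CH(phenyl) carbon is saturated: that saturated carbon is sp³ and has no p orbital in the ring π system. Conjugation is not continuous around the ring.
Without a continuous loop of overlapping p orbitals the Hückel electron count never comes into play.

Non-aromatic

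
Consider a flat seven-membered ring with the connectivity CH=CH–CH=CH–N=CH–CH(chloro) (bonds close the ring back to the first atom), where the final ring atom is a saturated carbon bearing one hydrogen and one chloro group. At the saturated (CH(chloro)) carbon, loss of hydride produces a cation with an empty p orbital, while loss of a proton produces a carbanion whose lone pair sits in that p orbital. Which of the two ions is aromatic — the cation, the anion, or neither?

The cation

Both ions have a continuous loop of p orbitals — each ring atom is sp².
Cation: 3 × 2 + 0 = 6 π electrons → 4(1)+2, aromatic.
Anion: 3 × 2 + 2 = 8 π electrons → 4(2), antiaromatic.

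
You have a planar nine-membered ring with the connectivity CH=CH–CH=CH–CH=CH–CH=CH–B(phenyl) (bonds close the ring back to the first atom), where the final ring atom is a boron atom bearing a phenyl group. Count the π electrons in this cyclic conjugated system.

8

Check conjugation: each doubly-bonded ring atom is sp² with one p-orbital electron; the boron has an empty p orbital — every position has a p orbital, so the cyclic π system is continuous.
π-electron count: 4 × 2 = 8 from the double-bond units + 0 from the B(phenyl) atom = 8.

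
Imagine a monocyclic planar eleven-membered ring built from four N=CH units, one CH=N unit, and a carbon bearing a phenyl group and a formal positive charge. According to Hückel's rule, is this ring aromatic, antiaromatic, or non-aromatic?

Aromatic

Every ring atom contributes a p orbital perpendicular to the ring (each doubly-bonded ring atom is sp² with one p-orbital electron; the doubly-bonded nitrogens are pyridine-type — their lone pairs lie in the ring plane, leaving one electron in the p orbital; the carbocation has an empty p orbital), so the π system is cyclic and fully conjugated.
Adding the contributions, 5 × 2 = 10 from the double-bond units + 0 from the C(phenyl)(+) atom = 10.
10 = 4(2) + 2, which satisfies Hückel's 4n+2 rule.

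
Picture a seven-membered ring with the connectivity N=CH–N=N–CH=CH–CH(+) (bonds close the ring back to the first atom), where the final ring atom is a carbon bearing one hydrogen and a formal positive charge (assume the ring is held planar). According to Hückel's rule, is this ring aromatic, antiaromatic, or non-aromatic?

Every ring atom contributes a p orbital perpendicular to the ring (the double-bond atoms are sp², each contributing one p electron; each =N– nitrogen is pyridine-type (lone pair in the sp² plane, one electron in the p orbital); the carbocation has an empty p orbital), so the π system is cyclic and fully conjugated.
π-electron count: 3 × 2 = 6 from the double-bond units + 0 from the CH(+) atom = 6.
6 = 4(1) + 2, which satisfies Hückel's 4n+2 rule.

Aromatic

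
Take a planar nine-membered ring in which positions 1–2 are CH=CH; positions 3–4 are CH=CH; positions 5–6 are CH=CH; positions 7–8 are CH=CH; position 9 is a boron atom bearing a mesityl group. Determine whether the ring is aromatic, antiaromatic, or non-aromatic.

Check conjugation: each doubly-bonded ring atom is sp² with one p-orbital electron; the boron has an empty p orbital — every position has a p orbital, so the cyclic π system is continuous.
Adding the contributions, 4 × 2 = 8 from the double-bond units + 0 from the B(mesityl) atom = 8.
8 is a 4n count (n = 2), so the planar conjugated ring is antiaromatic.

Antiaromatic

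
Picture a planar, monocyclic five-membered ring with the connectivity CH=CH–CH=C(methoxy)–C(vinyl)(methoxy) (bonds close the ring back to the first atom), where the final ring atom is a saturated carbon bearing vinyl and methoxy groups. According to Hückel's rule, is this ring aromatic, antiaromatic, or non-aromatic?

At the C(vinyl)(methoxy) position, that saturated carbon is sp³ and has no p orbital in the ring π system; the ring's p-orbital overlap is broken there.
A ring that is not fully conjugated cannot be aromatic or antiaromatic regardless of its π-electron count.

Non-aromatic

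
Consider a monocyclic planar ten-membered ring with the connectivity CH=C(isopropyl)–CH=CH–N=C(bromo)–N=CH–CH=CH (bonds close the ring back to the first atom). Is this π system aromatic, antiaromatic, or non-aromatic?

All ring atoms are sp² and supply a p orbital to the ring (the double-bond atoms are sp², each contributing one p electron; the doubly-bonded nitrogens are pyridine-type — their lone pairs lie in the ring plane, leaving one electron in the p orbital); the conjugation is uninterrupted.
π-electron count: 5 × 2 = 10 from the 5 double-bond units.
Since 10 = 4·2 + 2, the ring meets the 4n+2 criterion.

Aromatic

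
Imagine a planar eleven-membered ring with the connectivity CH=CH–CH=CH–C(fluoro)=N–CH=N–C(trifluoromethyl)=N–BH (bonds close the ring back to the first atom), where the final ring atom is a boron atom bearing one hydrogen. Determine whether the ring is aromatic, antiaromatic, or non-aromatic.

Aromatic

Every ring atom contributes a p orbital perpendicular to the ring (each doubly-bonded ring atom is sp² with one p-orbital electron; the doubly-bonded nitrogens are pyridine-type — their lone pairs lie in the ring plane, leaving one electron in the p orbital; the boron has an empty p orbital), so the π system is cyclic and fully conjugated.
π-electron count: 5 × 2 = 10 from the double-bond units + 0 from the BH atom = 10.
That gives a 4n+2 count (10, n = 2).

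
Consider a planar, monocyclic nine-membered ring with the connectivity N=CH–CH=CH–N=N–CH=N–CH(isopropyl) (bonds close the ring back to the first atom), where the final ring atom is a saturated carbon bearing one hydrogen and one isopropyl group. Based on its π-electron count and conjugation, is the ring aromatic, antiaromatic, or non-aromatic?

Non-aromatic

Because that saturated carbon is sp³ and has no p orbital in the ring π system at the CH(isopropyl) position, the π system cannot extend all the way around the ring.
A ring that is not fully conjugated cannot be aromatic or antiaromatic regardless of its π-electron count.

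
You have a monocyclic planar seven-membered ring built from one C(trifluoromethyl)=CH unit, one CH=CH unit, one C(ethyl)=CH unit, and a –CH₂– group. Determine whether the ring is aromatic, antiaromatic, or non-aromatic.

The CH2 position has four σ bonds — the tetrahedral CH₂ carbon is sp³ and has no p orbital in the ring π system — so the cyclic conjugation is interrupted.
Hückel's rule only applies to fully conjugated rings, so this one is simply non-aromatic.

Non-aromatic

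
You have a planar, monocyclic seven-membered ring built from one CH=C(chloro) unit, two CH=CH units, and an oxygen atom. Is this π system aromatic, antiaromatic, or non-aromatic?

Antiaromatic

The p orbitals form a continuous loop: each doubly-bonded ring atom is sp² with one p-orbital electron; the oxygen donates one lone pair from its p orbital. The ring is fully conjugated.
π-electron count: 3 × 2 = 6 from the double-bond units + 2 from the O atom = 8.
A 4n π count (8, n = 2) in a planar conjugated ring means antiaromatic.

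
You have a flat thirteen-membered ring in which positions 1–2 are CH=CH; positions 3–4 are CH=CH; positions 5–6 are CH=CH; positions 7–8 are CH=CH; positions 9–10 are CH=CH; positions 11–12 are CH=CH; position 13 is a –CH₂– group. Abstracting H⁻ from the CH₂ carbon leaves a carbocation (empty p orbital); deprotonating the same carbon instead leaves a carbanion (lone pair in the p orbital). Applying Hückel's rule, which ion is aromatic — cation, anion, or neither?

In both ions every ring atom is sp² and contributes a p orbital, so both rings are fully conjugated.
Cation: 6 × 2 + 0 = 12 π electrons → 4(3), antiaromatic.
Anion: 6 × 2 + 2 = 14 π electrons → 4(3)+2, aromatic.

The anion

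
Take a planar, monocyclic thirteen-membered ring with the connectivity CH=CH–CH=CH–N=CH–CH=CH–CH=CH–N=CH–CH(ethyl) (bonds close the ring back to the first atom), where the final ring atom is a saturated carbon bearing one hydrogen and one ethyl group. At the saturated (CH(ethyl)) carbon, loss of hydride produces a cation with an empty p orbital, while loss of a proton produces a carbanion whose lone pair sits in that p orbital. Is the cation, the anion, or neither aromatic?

In either ion the ring is fully conjugated: every atom, including the new sp² carbon, supplies a p orbital.
Cation: 6 × 2 + 0 = 12 π electrons → 4(3), antiaromatic.
Anion: 6 × 2 + 2 = 14 π electrons → 4(3)+2, aromatic.

The anion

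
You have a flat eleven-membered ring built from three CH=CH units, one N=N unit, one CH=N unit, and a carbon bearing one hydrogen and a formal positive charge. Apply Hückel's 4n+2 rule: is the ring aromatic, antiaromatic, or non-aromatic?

Aromatic

Check conjugation: the double-bond atoms are sp², each contributing one p electron; the doubly-bonded nitrogens are pyridine-type — their lone pairs lie in the ring plane, leaving one electron in the p orbital; the carbocation has an empty p orbital — every position has a p orbital, so the cyclic π system is continuous.
Tallying contributions gives 5 × 2 = 10 from the double-bond units + 0 from the CH(+) atom = 10.
With 10 π electrons (n = 2), the Hückel 4n+2 condition holds.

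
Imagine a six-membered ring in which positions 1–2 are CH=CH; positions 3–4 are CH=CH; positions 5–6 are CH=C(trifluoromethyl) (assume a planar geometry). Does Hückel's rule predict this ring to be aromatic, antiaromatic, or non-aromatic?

All ring atoms are sp² and supply a p orbital to the ring (every atom in a ring double bond is sp² and brings one electron to the p orbital); the conjugation is uninterrupted.
Tallying contributions gives 3 × 2 = 6 from the 3 double-bond units.
Since 6 = 4·1 + 2, the ring meets the 4n+2 criterion.

Aromatic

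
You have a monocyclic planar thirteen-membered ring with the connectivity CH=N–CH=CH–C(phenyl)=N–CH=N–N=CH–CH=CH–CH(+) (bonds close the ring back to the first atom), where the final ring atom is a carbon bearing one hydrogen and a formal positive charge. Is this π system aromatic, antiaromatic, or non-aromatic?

Antiaromatic

The p orbitals form a continuous loop: every atom in a ring double bond is sp² and brings one electron to the p orbital; each sp² =N– keeps its lone pair in-plane and puts one electron into the π system; the carbocation has an empty p orbital. The ring is fully conjugated.
Counting π electrons: 6 × 2 = 12 from the double-bond units + 0 from the CH(+) atom = 12.
A 4n π count (12, n = 3) in a planar conjugated ring means antiaromatic.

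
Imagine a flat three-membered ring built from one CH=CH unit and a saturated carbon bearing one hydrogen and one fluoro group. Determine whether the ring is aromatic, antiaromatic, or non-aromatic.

The CH(fluoro) position has four σ bonds — that saturated carbon is sp³ and has no p orbital in the ring π system — so the cyclic conjugation is interrupted.
Broken conjugation rules out both aromaticity and antiaromaticity.

Non-aromatic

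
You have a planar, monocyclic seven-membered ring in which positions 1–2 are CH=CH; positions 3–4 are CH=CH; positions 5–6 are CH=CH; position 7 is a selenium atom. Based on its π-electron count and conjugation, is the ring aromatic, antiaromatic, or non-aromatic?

Antiaromatic

Every ring atom contributes a p orbital perpendicular to the ring (every atom in a ring double bond is sp² and brings one electron to the p orbital; the selenium donates one lone pair from its p orbital), so the π system is cyclic and fully conjugated.
π-electron count: 3 × 2 = 6 from the double-bond units + 2 from the Se atom = 8.
8 = 4(2); a planar, fully conjugated 4n system is antiaromatic.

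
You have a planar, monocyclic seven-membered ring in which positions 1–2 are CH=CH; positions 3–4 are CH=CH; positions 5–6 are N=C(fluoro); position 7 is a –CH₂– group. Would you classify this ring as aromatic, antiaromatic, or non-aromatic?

The CH2 position has four σ bonds — the tetrahedral CH₂ carbon is sp³ and has no p orbital in the ring π system — so the cyclic conjugation is interrupted.
A ring that is not fully conjugated cannot be aromatic or antiaromatic regardless of its π-electron count.

Non-aromatic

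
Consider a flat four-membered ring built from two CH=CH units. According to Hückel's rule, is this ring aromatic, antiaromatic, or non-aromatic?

Antiaromatic

The p orbitals form a continuous loop: each doubly-bonded ring atom is sp² with one p-orbital electron. The ring is fully conjugated.
Adding the contributions, 2 × 2 = 4 from the 2 double-bond units.
4 = 4(1); a planar, fully conjugated 4n system is antiaromatic.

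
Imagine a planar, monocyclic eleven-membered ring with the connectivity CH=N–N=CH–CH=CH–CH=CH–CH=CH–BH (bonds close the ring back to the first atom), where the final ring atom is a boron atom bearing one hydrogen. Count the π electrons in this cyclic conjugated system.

10

Every ring atom contributes a p orbital perpendicular to the ring (the double-bond atoms are sp², each contributing one p electron; each =N– nitrogen is pyridine-type (lone pair in the sp² plane, one electron in the p orbital); the boron has an empty p orbital), so the π system is cyclic and fully conjugated.
Counting π electrons: 5 × 2 = 10 from the double-bond units + 0 from the BH atom = 10.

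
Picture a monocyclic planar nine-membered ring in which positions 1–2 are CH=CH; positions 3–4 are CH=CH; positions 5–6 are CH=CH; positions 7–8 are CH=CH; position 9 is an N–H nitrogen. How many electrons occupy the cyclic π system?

Every ring atom contributes a p orbital perpendicular to the ring (every atom in a ring double bond is sp² and brings one electron to the p orbital; the pyrrole-type nitrogen donates its lone pair from the p orbital), so the π system is cyclic and fully conjugated.
Adding the contributions, 4 × 2 = 8 from the double-bond units + 2 from the NH atom = 10.

10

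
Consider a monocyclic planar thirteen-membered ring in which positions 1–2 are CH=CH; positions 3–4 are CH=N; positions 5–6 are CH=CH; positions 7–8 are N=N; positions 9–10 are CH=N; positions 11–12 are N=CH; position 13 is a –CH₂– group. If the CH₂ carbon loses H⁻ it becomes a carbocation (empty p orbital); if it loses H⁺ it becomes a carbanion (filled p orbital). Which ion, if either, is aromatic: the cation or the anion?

The anion

In either ion the ring is fully conjugated: every atom, including the new sp² carbon, supplies a p orbital.
Cation: 6 × 2 + 0 = 12 π electrons → 4(3), antiaromatic.
Anion: 6 × 2 + 2 = 14 π electrons → 4(3)+2, aromatic.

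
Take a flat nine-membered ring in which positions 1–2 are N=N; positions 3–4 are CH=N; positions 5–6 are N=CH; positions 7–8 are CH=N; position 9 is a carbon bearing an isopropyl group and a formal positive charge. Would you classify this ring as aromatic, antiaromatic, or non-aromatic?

Every ring atom contributes a p orbital perpendicular to the ring (each doubly-bonded ring atom is sp² with one p-orbital electron; each =N– nitrogen is pyridine-type (lone pair in the sp² plane, one electron in the p orbital); the carbocation has an empty p orbital), so the π system is cyclic and fully conjugated.
Counting π electrons: 4 × 2 = 8 from the double-bond units + 0 from the C(isopropyl)(+) atom = 8.
A 4n π count (8, n = 2) in a planar conjugated ring means antiaromatic.

Antiaromatic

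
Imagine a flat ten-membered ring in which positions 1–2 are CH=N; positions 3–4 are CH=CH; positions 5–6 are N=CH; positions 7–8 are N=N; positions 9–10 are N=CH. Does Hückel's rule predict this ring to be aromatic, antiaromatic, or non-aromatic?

The p orbitals form a continuous loop: the double-bond atoms are sp², each contributing one p electron; each =N– nitrogen is pyridine-type (lone pair in the sp² plane, one electron in the p orbital). The ring is fully conjugated.
Tallying contributions gives 5 × 2 = 10 from the 5 double-bond units.
Since 10 = 4·2 + 2, the ring meets the 4n+2 criterion.

Aromatic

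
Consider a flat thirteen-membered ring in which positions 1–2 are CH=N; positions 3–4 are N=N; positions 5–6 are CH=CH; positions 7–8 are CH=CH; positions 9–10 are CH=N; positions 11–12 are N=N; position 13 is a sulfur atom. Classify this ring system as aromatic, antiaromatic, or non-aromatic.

Aromatic

All ring atoms are sp² and supply a p orbital to the ring (every atom in a ring double bond is sp² and brings one electron to the p orbital; each sp² =N– keeps its lone pair in-plane and puts one electron into the π system; the sulfur donates one lone pair from its p orbital); the conjugation is uninterrupted.
Counting π electrons: 6 × 2 = 12 from the double-bond units + 2 from the S atom = 14.
That gives a 4n+2 count (14, n = 3).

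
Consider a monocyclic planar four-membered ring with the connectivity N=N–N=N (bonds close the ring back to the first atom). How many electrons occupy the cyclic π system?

4

All ring atoms are sp² and supply a p orbital to the ring (every atom in a ring double bond is sp² and brings one electron to the p orbital; each sp² =N– keeps its lone pair in-plane and puts one electron into the π system); the conjugation is uninterrupted.
Adding the contributions, 2 × 2 = 4 from the 2 double-bond units.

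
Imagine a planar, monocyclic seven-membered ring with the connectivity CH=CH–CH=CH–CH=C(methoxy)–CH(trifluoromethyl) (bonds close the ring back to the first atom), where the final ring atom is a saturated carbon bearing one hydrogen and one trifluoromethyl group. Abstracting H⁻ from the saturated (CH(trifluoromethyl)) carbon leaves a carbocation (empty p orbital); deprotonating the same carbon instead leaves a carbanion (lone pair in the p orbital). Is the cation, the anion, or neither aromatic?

The cation

Both ions have a continuous loop of p orbitals — each ring atom is sp².
Cation: 3 × 2 + 0 = 6 π electrons → 4(1)+2, aromatic.
Anion: 3 × 2 + 2 = 8 π electrons → 4(2), antiaromatic.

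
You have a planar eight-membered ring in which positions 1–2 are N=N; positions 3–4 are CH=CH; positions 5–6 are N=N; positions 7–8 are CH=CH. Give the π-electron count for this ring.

All ring atoms are sp² and supply a p orbital to the ring (the double-bond atoms are sp², each contributing one p electron; each sp² =N– keeps its lone pair in-plane and puts one electron into the π system); the conjugation is uninterrupted.
Adding the contributions, 4 × 2 = 8 from the 4 double-bond units.

8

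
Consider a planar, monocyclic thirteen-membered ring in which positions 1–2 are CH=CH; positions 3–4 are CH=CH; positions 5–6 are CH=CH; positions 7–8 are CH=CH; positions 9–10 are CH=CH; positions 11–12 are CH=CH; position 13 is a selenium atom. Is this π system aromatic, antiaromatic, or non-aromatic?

Aromatic

All ring atoms are sp² and supply a p orbital to the ring (each doubly-bonded ring atom is sp² with one p-orbital electron; the selenium donates one lone pair from its p orbital); the conjugation is uninterrupted.
π-electron count: 6 × 2 = 12 from the double-bond units + 2 from the Se atom = 14.
Since 14 = 4·3 + 2, the ring meets the 4n+2 criterion.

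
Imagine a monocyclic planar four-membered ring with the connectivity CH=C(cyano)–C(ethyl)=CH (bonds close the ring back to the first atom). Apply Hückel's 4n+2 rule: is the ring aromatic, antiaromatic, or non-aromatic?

Antiaromatic

Check conjugation: every atom in a ring double bond is sp² and brings one electron to the p orbital — every position has a p orbital, so the cyclic π system is continuous.
Counting π electrons: 2 × 2 = 4 from the 2 double-bond units.
4 = 4(1); a planar, fully conjugated 4n system is antiaromatic.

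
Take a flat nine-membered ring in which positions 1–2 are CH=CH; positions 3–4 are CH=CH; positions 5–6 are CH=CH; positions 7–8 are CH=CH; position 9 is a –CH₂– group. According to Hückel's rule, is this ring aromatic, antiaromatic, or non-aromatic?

Non-aromatic

The CH2 carbon is saturated: the tetrahedral CH₂ carbon is sp³ and has no p orbital in the ring π system. Conjugation is not continuous around the ring.
Broken conjugation rules out both aromaticity and antiaromaticity.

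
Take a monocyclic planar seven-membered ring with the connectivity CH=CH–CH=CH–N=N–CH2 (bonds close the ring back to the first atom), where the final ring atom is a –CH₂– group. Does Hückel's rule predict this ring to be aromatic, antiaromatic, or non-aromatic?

The CH2 position has four σ bonds — the tetrahedral CH₂ carbon is sp³ and has no p orbital in the ring π system — so the cyclic conjugation is interrupted.
Hückel's rule only applies to fully conjugated rings, so this one is simply non-aromatic.

Non-aromatic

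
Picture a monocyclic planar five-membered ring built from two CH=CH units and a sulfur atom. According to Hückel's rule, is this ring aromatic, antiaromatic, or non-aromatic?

The p orbitals form a continuous loop: the double-bond atoms are sp², each contributing one p electron; the sulfur donates one lone pair from its p orbital. The ring is fully conjugated.
Tallying contributions gives 2 × 2 = 4 from the double-bond units + 2 from the S atom = 6.
That gives a 4n+2 count (6, n = 1).
(This ring is thiophene.)

Aromatic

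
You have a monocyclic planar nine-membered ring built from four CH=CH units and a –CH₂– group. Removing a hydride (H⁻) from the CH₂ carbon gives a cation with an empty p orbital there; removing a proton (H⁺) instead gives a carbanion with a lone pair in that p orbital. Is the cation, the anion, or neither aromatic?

The anion

Once that carbon is sp², every ring atom has a p orbital and both ions are fully conjugated.
Cation: 4 × 2 + 0 = 8 π electrons → 4(2), antiaromatic.
Anion: 4 × 2 + 2 = 10 π electrons → 4(2)+2, aromatic.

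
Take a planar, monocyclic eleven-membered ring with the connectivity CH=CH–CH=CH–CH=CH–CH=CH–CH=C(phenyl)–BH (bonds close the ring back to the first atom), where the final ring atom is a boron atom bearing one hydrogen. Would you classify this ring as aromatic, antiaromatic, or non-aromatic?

Every ring atom contributes a p orbital perpendicular to the ring (every atom in a ring double bond is sp² and brings one electron to the p orbital; the boron has an empty p orbital), so the π system is cyclic and fully conjugated.
Counting π electrons: 5 × 2 = 10 from the double-bond units + 0 from the BH atom = 10.
That gives a 4n+2 count (10, n = 2).

Aromatic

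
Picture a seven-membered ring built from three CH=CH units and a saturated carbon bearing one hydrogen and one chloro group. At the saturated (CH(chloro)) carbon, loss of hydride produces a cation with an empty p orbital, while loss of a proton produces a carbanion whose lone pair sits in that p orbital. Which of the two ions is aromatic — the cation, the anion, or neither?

In either ion the ring is fully conjugated: every atom, including the new sp² carbon, supplies a p orbital.
Cation: 3 × 2 + 0 = 6 π electrons → 4(1)+2, aromatic.
Anion: 3 × 2 + 2 = 8 π electrons → 4(2), antiaromatic.

The cation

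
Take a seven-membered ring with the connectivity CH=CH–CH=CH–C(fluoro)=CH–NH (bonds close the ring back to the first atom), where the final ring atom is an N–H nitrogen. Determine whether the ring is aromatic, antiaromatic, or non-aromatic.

Antiaromatic

Check conjugation: the double-bond atoms are sp², each contributing one p electron; the pyrrole-type nitrogen donates its lone pair from the p orbital — every position has a p orbital, so the cyclic π system is continuous.
π-electron count: 3 × 2 = 6 from the double-bond units + 2 from the NH atom = 8.
8 is a 4n count (n = 2), so the planar conjugated ring is antiaromatic.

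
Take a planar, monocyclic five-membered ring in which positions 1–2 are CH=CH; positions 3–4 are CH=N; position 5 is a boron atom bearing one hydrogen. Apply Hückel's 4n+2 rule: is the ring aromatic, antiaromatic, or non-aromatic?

The p orbitals form a continuous loop: each doubly-bonded ring atom is sp² with one p-orbital electron; each sp² =N– keeps its lone pair in-plane and puts one electron into the π system; the boron has an empty p orbital. The ring is fully conjugated.
π-electron count: 2 × 2 = 4 from the double-bond units + 0 from the BH atom = 4.
With 4 = 4·1 π electrons, Hückel's rule classifies the planar ring as antiaromatic.

Antiaromatic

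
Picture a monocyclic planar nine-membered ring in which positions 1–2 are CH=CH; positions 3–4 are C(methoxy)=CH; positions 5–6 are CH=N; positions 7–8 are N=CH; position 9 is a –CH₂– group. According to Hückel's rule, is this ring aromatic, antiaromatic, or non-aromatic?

At the CH2 position, the tetrahedral CH₂ carbon is sp³ and has no p orbital in the ring π system; the ring's p-orbital overlap is broken there.
Broken conjugation rules out both aromaticity and antiaromaticity.

Non-aromatic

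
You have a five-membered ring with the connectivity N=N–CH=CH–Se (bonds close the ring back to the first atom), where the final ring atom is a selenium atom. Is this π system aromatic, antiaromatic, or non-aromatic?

The p orbitals form a continuous loop: the double-bond atoms are sp², each contributing one p electron; each sp² =N– keeps its lone pair in-plane and puts one electron into the π system; the selenium donates one lone pair from its p orbital. The ring is fully conjugated.
π-electron count: 2 × 2 = 4 from the double-bond units + 2 from the Se atom = 6.
Since 6 = 4·1 + 2, the ring meets the 4n+2 criterion.

Aromatic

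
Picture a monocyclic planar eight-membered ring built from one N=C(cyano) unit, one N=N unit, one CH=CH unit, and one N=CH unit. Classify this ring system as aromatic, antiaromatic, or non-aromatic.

Antiaromatic

Every ring atom contributes a p orbital perpendicular to the ring (each doubly-bonded ring atom is sp² with one p-orbital electron; each =N– nitrogen is pyridine-type (lone pair in the sp² plane, one electron in the p orbital)), so the π system is cyclic and fully conjugated.
Counting π electrons: 4 × 2 = 8 from the 4 double-bond units.
8 is a 4n count (n = 2), so the planar conjugated ring is antiaromatic.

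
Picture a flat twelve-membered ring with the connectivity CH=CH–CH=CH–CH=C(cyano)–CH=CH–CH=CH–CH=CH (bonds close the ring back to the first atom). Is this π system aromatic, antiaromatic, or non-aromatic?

The p orbitals form a continuous loop: the double-bond atoms are sp², each contributing one p electron. The ring is fully conjugated.
Tallying contributions gives 6 × 2 = 12 from the 6 double-bond units.
12 is a 4n count (n = 3), so the planar conjugated ring is antiaromatic.

Antiaromatic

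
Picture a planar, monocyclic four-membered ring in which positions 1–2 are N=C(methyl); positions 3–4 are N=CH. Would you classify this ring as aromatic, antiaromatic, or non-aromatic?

Antiaromatic

All ring atoms are sp² and supply a p orbital to the ring (each doubly-bonded ring atom is sp² with one p-orbital electron; each =N– nitrogen is pyridine-type (lone pair in the sp² plane, one electron in the p orbital)); the conjugation is uninterrupted.
Counting π electrons: 2 × 2 = 4 from the 2 double-bond units.
A 4n π count (4, n = 1) in a planar conjugated ring means antiaromatic.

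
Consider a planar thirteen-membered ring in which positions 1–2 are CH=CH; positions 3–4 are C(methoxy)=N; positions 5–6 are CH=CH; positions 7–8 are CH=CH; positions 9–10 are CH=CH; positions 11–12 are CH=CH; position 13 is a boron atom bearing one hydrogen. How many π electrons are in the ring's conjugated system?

All ring atoms are sp² and supply a p orbital to the ring (every atom in a ring double bond is sp² and brings one electron to the p orbital; the doubly-bonded nitrogens are pyridine-type — their lone pairs lie in the ring plane, leaving one electron in the p orbital; the boron has an empty p orbital); the conjugation is uninterrupted.
π-electron count: 6 × 2 = 12 from the double-bond units + 0 from the BH atom = 12.

12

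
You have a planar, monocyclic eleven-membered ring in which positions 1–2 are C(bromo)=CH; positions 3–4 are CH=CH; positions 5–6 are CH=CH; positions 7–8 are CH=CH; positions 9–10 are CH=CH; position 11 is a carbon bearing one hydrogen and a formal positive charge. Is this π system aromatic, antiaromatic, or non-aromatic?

Check conjugation: each doubly-bonded ring atom is sp² with one p-orbital electron; the carbocation has an empty p orbital — every position has a p orbital, so the cyclic π system is continuous.
Adding the contributions, 5 × 2 = 10 from the double-bond units + 0 from the CH(+) atom = 10.
That gives a 4n+2 count (10, n = 2).

Aromatic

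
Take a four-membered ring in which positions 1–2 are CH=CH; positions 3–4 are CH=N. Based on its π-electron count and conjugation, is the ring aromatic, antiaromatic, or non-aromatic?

All ring atoms are sp² and supply a p orbital to the ring (every atom in a ring double bond is sp² and brings one electron to the p orbital; each =N– nitrogen is pyridine-type (lone pair in the sp² plane, one electron in the p orbital)); the conjugation is uninterrupted.
π-electron count: 2 × 2 = 4 from the 2 double-bond units.
4 is a 4n count (n = 1), so the planar conjugated ring is antiaromatic.

Antiaromatic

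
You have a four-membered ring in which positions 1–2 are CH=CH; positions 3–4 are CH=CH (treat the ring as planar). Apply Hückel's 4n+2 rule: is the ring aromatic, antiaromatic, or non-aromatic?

Antiaromatic

Check conjugation: each doubly-bonded ring atom is sp² with one p-orbital electron — every position has a p orbital, so the cyclic π system is continuous.
π-electron count: 2 × 2 = 4 from the 2 double-bond units.
With 4 = 4·1 π electrons, Hückel's rule classifies the planar ring as antiaromatic.
This is cyclobutadiene.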